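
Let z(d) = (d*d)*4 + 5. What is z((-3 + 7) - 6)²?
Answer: 441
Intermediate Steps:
z(d) = 5 + 4*d² (z(d) = d²*4 + 5 = 4*d² + 5 = 5 + 4*d²)
z((-3 + 7) - 6)² = (5 + 4*((-3 + 7) - 6)²)² = (5 + 4*(4 - 6)²)² = (5 + 4*(-2)²)² = (5 + 4*4)² = (5 + 16)² = 21² = 441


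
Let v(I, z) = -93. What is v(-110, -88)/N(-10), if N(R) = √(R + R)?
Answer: 93*I*√5/10 ≈ 20.795*I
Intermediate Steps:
N(R) = √2*√R (N(R) = √(2*R) = √2*√R)
v(-110, -88)/N(-10) = -93*(-I*√5/10) = -(-93)*I*√5/10 = 93*I*√5/10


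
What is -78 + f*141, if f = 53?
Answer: 7395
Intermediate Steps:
-78 + f*141 = -78 + 53*141 = -78 + 7473 = 7395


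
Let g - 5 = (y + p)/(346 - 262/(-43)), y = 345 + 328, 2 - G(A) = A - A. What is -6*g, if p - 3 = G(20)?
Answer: -157281/3785 ≈ -41.554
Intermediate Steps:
G(A) = 2 (G(A) = 2 - (A - A) = 2 - 1*0 = 2 + 0 = 2)
y = 673
p = 5 (p = 3 + 2 = 5)
g = 52427/7570 (g = 5 + (673 + 5)/(346 - 262/(-43)) = 5 + 678/(346 - 262*(-1/43)) = 5 + 678/(346 + 262/43) = 5 + 678/(15140/43) = 5 + 678*(43/15140) = 5 + 14577/7570 = 52427/7570 ≈ 6.9256)
-6*g = -6*52427/7570 = -157281/3785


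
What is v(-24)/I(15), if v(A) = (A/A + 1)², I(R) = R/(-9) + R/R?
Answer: -6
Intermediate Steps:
I(R) = 1 - R/9 (I(R) = R*(-⅑) + 1 = -R/9 + 1 = 1 - R/9)
v(A) = 4 (v(A) = (1 + 1)² = 2² = 4)
v(-24)/I(15) = 4/(1 - ⅑*15) = 4/(1 - 5/3) = 4/(-⅔) = 4*(-3/2) = -6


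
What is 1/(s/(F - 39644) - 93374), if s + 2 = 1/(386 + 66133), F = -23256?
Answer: -4184045100/390681027034363 ≈ -1.0710e-5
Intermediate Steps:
s = -133037/66519 (s = -2 + 1/(386 + 66133) = -2 + 1/66519 = -133037/66519 ≈ -2.0000)
1/(s/(F - 39644) - 93374) = 1/(-133037/(66519*(-23256 - 39644)) - 93374) = 1/(-133037/66519/(-62900) - 93374) = 1/(-133037/66519*(-1/62900) - 93374) = 1/(133037/4184045100 - 93374) = 1/(-390681027034363/4184045100) = -4184045100/390681027034363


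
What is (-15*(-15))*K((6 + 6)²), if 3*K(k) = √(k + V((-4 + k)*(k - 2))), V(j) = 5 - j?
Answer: 75*I*√19731 ≈ 10535.0*I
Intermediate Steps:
K(k) = √(5 + k - (-4 + k)*(-2 + k))/3 (K(k) = √(k + (5 - (-4 + k)*(k - 2)))/3 = √(k + (5 - (-4 + k)*(-2 + k)))/3 = √(5 + k - (-4 + k)*(-2 + k))/3)
(-15*(-15))*K((6 + 6)²) = (-15*(-15))*(√(-3 - ((6 + 6)²)² + 7*(6 + 6)²)/3) = 225*(√(-3 - (12²)² + 7*12²)/3) = 225*(√(-3 - 1*144² + 7*144)/3) = 225*(√(-3 - 1*20736 + 1008)/3) = 225*(√(-3 - 20736 + 1008)/3) = 225*(√(-19731)/3) = 225*((I*√19731)/3) = 225*(I*√19731/3) = 75*I*√19731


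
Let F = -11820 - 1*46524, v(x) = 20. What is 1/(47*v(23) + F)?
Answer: -1/57404 ≈ -1.7420e-5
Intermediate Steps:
F = -58344 (F = -11820 - 46524 = -58344)
1/(47*v(23) + F) = 1/(47*20 - 58344) = 1/(940 - 58344) = 1/(-57404) = -1/57404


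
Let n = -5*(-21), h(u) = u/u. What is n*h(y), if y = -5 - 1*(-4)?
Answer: 105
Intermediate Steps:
y = -1 (y = -5 + 4 = -1)
h(u) = 1
n = 105
n*h(y) = 105*1 = 105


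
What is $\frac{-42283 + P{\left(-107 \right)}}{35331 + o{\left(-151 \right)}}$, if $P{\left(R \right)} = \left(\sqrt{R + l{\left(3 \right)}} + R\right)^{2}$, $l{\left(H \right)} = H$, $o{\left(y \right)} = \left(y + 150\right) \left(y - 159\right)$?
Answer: $- \frac{30938}{35641} - \frac{428 i \sqrt{26}}{35641} \approx -0.86804 - 0.061232 i$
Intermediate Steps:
$o{\left(y \right)} = \left(-159 + y\right) \left(150 + y\right)$ ($o{\left(y \right)} = \left(150 + y\right) \left(-159 + y\right) = \left(-159 + y\right) \left(150 + y\right)$)
$P{\left(R \right)} = \left(R + \sqrt{3 + R}\right)^{2}$ ($P{\left(R \right)} = \left(\sqrt{R + 3} + R\right)^{2} = \left(\sqrt{3 + R} + R\right)^{2} = \left(R + \sqrt{3 + R}\right)^{2}$)
$\frac{-42283 + P{\left(-107 \right)}}{35331 + o{\left(-151 \right)}} = \frac{-42283 + \left(-107 + \sqrt{3 - 107}\right)^{2}}{35331 - \left(22491 - 22801\right)} = \frac{-42283 + \left(-107 + \sqrt{-104}\right)^{2}}{35331 + \left(-23850 + 22801 + 1359\right)} = \frac{-42283 + \left(-107 + 2 i \sqrt{26}\right)^{2}}{35331 + 310} = \frac{-42283 + \left(-107 + 2 i \sqrt{26}\right)^{2}}{35641} = \left(-42283 + \left(-107 + 2 i \sqrt{26}\right)^{2}\right) \frac{1}{35641} = - \frac{42283}{35641} + \frac{\left(-107 + 2 i \sqrt{26}\right)^{2}}{35641}$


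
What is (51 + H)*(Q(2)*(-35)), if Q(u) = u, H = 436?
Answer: -34090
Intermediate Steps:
(51 + H)*(Q(2)*(-35)) = (51 + 436)*(2*(-35)) = 487*(-70) = -34090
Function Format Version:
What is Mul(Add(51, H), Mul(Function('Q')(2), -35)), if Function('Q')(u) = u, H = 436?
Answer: -34090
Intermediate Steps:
Mul(Add(51, H), Mul(Function('Q')(2), -35)) = Mul(Add(51, 436), Mul(2, -35)) = Mul(487, -70) = -34090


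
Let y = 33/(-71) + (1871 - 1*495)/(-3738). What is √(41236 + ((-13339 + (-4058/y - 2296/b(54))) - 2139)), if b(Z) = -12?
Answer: 17*√469006656942/66315 ≈ 175.56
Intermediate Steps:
y = -110525/132699 (y = 33*(-1/71) + (1871 - 495)*(-1/3738) = -33/71 + 1376*(-1/3738) = -33/71 - 688/1869 = -110525/132699 ≈ -0.83290)
√(41236 + ((-13339 + (-4058/y - 2296/b(54))) - 2139)) = √(41236 + ((-13339 + (-4058/(-110525/132699) - 2296/(-12))) - 2139)) = √(41236 + ((-13339 + (-4058*(-132699/110525) - 2296*(-1/12))) - 2139)) = √(41236 + ((-13339 + (538492542/110525 + 574/3)) - 2139)) = √(41236 + ((-13339 + 1678918976/331575) - 2139)) = √(41236 + (-2743959949/331575 - 2139)) = √(41236 - 3453198874/331575) = √(10219627826/331575) = 17*√469006656942/66315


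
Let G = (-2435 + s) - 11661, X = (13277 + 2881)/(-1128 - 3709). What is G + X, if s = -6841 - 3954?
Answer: -120413925/4837 ≈ -24894.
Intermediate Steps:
X = -16158/4837 (X = 16158/(-4837) = 16158*(-1/4837) = -16158/4837 ≈ -3.3405)
s = -10795
G = -24891 (G = (-2435 - 10795) - 11661 = -13230 - 11661 = -24891)
G + X = -24891 - 16158/4837 = -120413925/4837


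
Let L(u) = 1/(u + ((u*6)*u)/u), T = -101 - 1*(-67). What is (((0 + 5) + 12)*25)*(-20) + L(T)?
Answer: -2023001/238 ≈ -8500.0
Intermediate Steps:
T = -34 (T = -101 + 67 = -34)
L(u) = 1/(7*u) (L(u) = 1/(u + ((6*u)*u)/u) = 1/(u + (6*u²)/u) = 1/(u + 6*u) = 1/(7*u))
(((0 + 5) + 12)*25)*(-20) + L(T) = (((0 + 5) + 12)*25)*(-20) + (⅐)/(-34) = ((5 + 12)*25)*(-20) + (⅐)*(-1/34) = (17*25)*(-20) - 1/238 = 425*(-20) - 1/238 = -8500 - 1/238 = -2023001/238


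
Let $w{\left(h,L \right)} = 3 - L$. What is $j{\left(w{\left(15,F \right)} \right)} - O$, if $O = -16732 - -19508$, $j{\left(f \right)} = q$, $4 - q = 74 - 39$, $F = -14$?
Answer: $-2807$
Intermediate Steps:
$q = -31$ ($q = 4 - \left(74 - 39\right) = 4 - 35 = -31$)
$j{\left(f \right)} = -31$
$O = 2776$ ($O = -16732 + 19508 = 2776$)
$j{\left(w{\left(15,F \right)} \right)} - O = -31 - 2776 = -2807$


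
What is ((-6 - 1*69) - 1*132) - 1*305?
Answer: -512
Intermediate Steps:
((-6 - 1*69) - 1*132) - 1*305 = ((-6 - 69) - 132) - 305 = (-75 - 132) - 305 = -207 - 305 = -512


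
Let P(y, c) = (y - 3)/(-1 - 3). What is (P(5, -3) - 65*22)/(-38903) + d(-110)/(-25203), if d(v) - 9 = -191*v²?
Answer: 179888852129/1960944618 ≈ 91.736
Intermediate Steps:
d(v) = 9 - 191*v²
P(y, c) = ¾ - y/4 (P(y, c) = (-3 + y)/(-4) = (-3 + y)*(-¼) = ¾ - y/4)
(P(5, -3) - 65*22)/(-38903) + d(-110)/(-25203) = ((¾ - ¼*5) - 65*22)/(-38903) + (9 - 191*(-110)²)/(-25203) = ((¾ - 5/4) - 1430)*(-1/38903) + (9 - 191*12100)*(-1/25203) = (-½ - 1430)*(-1/38903) + (9 - 2311100)*(-1/25203) = -2861/2*(-1/38903) - 2311091*(-1/25203) = 2861/77806 + 2311091/25203 = 179888852129/1960944618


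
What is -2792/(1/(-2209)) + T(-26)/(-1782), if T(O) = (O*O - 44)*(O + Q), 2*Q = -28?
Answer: 5495280088/891 ≈ 6.1675e+6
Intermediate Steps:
Q = -14 (Q = (1/2)*(-28) = -14)
T(O) = (-44 + O**2)*(-14 + O) (T(O) = (O*O - 44)*(O - 14) = (O**2 - 44)*(-14 + O) = (-44 + O**2)*(-14 + O))
-2792/(1/(-2209)) + T(-26)/(-1782) = -2792/(1/(-2209)) + (616 + (-26)**3 - 44*(-26) - 14*(-26)**2)/(-1782) = -2792/(-1/2209) + (616 - 17576 + 1144 - 14*676)*(-1/1782) = -2792*(-2209) + (616 - 17576 + 1144 - 9464)*(-1/1782) = 6167528 - 25280*(-1/1782) = 6167528 + 12640/891 = 5495280088/891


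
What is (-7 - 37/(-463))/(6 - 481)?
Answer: 3204/219925 ≈ 0.014569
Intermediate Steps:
(-7 - 37/(-463))/(6 - 481) = (-7 - 37*(-1/463))/(-475) = (-7 + 37/463)*(-1/475) = -3204/463*(-1/475) = 3204/219925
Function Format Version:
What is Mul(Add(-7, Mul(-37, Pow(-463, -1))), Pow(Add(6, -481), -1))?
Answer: Rational(3204, 219925) ≈ 0.014569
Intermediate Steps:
Mul(Add(-7, Mul(-37, Pow(-463, -1))), Pow(Add(6, -481), -1)) = Mul(Add(-7, Mul(-37, Rational(-1, 463))), Pow(-475, -1)) = Mul(Add(-7, Rational(37, 463)), Rational(-1, 475)) = Mul(Rational(-3204, 463), Rational(-1, 475)) = Rational(3204, 219925)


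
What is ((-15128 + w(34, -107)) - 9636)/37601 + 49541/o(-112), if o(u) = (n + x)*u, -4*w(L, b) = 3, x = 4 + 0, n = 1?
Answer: -1876659401/21056560 ≈ -89.125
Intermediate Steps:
x = 4
w(L, b) = -3/4 (w(L, b) = -1/4*3 = -3/4)
o(u) = 5*u (o(u) = (1 + 4)*u = 5*u)
((-15128 + w(34, -107)) - 9636)/37601 + 49541/o(-112) = ((-15128 - 3/4) - 9636)/37601 + 49541/((5*(-112))) = (-60515/4 - 9636)*(1/37601) + 49541/(-560) = -99059/4*1/37601 + 49541*(-1/560) = -99059/150404 - 49541/560 = -1876659401/21056560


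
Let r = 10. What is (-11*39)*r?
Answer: -4290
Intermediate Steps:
(-11*39)*r = -11*39*10 = -429*10 = -4290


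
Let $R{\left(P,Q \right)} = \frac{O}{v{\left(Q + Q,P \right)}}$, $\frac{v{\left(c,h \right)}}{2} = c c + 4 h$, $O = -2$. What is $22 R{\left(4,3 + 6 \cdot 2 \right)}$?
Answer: $- \frac{11}{458} \approx -0.024017$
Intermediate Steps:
$v{\left(c,h \right)} = 2 c^{2} + 8 h$ ($v{\left(c,h \right)} = 2 \left(c c + 4 h\right) = 2 \left(c^{2} + 4 h\right) = 2 c^{2} + 8 h$)
$R{\left(P,Q \right)} = - \frac{2}{8 P + 8 Q^{2}}$ ($R{\left(P,Q \right)} = - \frac{2}{2 \left(Q + Q\right)^{2} + 8 P} = - \frac{2}{2 \left(2 Q\right)^{2} + 8 P} = - \frac{2}{2 \cdot 4 Q^{2} + 8 P} = - \frac{2}{8 Q^{2} + 8 P} = - \frac{2}{8 P + 8 Q^{2}}$)
$22 R{\left(4,3 + 6 \cdot 2 \right)} = 22 \left(- \frac{1}{4 \cdot 4 + 4 \left(3 + 6 \cdot 2\right)^{2}}\right) = 22 \left(- \frac{1}{16 + 4 \left(3 + 12\right)^{2}}\right) = 22 \left(- \frac{1}{16 + 4 \cdot 15^{2}}\right) = 22 \left(- \frac{1}{16 + 4 \cdot 225}\right) = 22 \left(- \frac{1}{16 + 900}\right) = 22 \left(- \frac{1}{916}\right) = - \frac{11}{458}$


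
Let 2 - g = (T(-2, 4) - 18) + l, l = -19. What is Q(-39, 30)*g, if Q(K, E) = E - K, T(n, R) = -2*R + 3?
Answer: 3036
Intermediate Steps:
T(n, R) = 3 - 2*R
g = 44 (g = 2 - (((3 - 2*4) - 18) - 19) = 2 - (((3 - 8) - 18) - 19) = 2 - ((-5 - 18) - 19) = 2 - (-23 - 19) = 2 - 1*(-42) = 2 + 42 = 44)
Q(-39, 30)*g = (30 - 1*(-39))*44 = (30 + 39)*44 = 69*44 = 3036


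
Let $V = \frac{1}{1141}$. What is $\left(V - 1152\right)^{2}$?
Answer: $\frac{1727728853761}{1301881} \approx 1.3271 \cdot 10^{6}$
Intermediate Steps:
$V = \frac{1}{1141} \approx 0.00087642$
$\left(V - 1152\right)^{2} = \left(\frac{1}{1141} - 1152\right)^{2} = \left(- \frac{1314431}{1141}\right)^{2} = \frac{1727728853761}{1301881}$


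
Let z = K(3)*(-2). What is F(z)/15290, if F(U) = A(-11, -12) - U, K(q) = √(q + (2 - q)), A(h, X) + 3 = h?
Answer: -7/7645 + √2/7645 ≈ -0.00073065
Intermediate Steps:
A(h, X) = -3 + h
K(q) = √2
z = -2*√2 (z = √2*(-2) = -2*√2 ≈ -2.8284)
F(U) = -14 - U (F(U) = (-3 - 11) - U = -14 - U)
F(z)/15290 = (-14 - (-2)*√2)/15290 = (-14 + 2*√2)*(1/15290) = -7/7645 + √2/7645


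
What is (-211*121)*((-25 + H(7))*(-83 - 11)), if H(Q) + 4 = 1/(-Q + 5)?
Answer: -70797463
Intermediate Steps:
H(Q) = -4 + 1/(5 - Q) (H(Q) = -4 + 1/(-Q + 5) = -4 + 1/(5 - Q))
(-211*121)*((-25 + H(7))*(-83 - 11)) = (-211*121)*((-25 + (19 - 4*7)/(-5 + 7))*(-83 - 11)) = -25531*(-25 + (19 - 28)/2)*(-94) = -25531*(-25 + (1/2)*(-9))*(-94) = -25531*(-25 - 9/2)*(-94) = -(-1506329)*(-94)/2 = -25531*2773 = -70797463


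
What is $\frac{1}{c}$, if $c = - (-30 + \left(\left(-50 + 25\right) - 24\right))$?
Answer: $\frac{1}{79} \approx 0.012658$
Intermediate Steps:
$c = 79$ ($c = - (-30 - 49) = \left(-1\right) \left(-79\right) = 79$)
$\frac{1}{c} = \frac{1}{79}$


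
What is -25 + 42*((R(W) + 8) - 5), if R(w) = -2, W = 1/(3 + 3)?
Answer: 17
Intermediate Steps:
W = ⅙ (W = 1/6 = ⅙ ≈ 0.16667)
-25 + 42*((R(W) + 8) - 5) = -25 + 42*((-2 + 8) - 5) = -25 + 42*(6 - 5) = -25 + 42*1 = -25 + 42 = 17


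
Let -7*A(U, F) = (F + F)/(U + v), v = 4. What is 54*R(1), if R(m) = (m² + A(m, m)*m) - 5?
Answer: -7668/35 ≈ -219.09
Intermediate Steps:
A(U, F) = -2*F/(7*(4 + U)) (A(U, F) = -(F + F)/(7*(U + 4)) = -2*F/(7*(4 + U)))
R(m) = -5 + m² - 2*m²/(28 + 7*m) (R(m) = (m² + (-2*m/(28 + 7*m))*m) - 5 = (m² - 2*m²/(28 + 7*m)) - 5 = -5 + m² - 2*m²/(28 + 7*m))
54*R(1) = 54*((-2/7*1² + (-5 + 1²)*(4 + 1))/(4 + 1)) = 54*((-2/7*1 + (-5 + 1)*5)/5) = 54*((-2/7 - 4*5)/5) = 54*((-2/7 - 20)/5) = 54*((⅕)*(-142/7)) = 54*(-142/35) = -7668/35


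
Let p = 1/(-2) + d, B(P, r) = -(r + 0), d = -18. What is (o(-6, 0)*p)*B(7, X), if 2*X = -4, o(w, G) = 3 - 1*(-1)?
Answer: -148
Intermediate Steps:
o(w, G) = 4 (o(w, G) = 3 + 1 = 4)
X = -2 (X = (1/2)*(-4) = -2)
B(P, r) = -r
p = -37/2 (p = 1/(-2) - 18 = -1/2 - 18 = -37/2 ≈ -18.500)
(o(-6, 0)*p)*B(7, X) = (4*(-37/2))*(-1*(-2)) = -74*2 = -148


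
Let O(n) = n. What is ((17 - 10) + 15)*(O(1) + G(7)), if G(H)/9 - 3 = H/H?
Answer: 814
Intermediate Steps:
G(H) = 36 (G(H) = 27 + 9*(H/H) = 27 + 9*1 = 27 + 9 = 36)
((17 - 10) + 15)*(O(1) + G(7)) = ((17 - 10) + 15)*(1 + 36) = (7 + 15)*37 = 22*37 = 814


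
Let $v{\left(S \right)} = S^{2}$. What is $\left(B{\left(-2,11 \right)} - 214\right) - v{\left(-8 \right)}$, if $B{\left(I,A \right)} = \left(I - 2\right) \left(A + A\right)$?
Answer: $-366$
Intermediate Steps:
$B{\left(I,A \right)} = 2 A \left(-2 + I\right)$ ($B{\left(I,A \right)} = \left(-2 + I\right) 2 A = 2 A \left(-2 + I\right)$)
$\left(B{\left(-2,11 \right)} - 214\right) - v{\left(-8 \right)} = \left(2 \cdot 11 \left(-2 - 2\right) - 214\right) - \left(-8\right)^{2} = \left(2 \cdot 11 \left(-4\right) - 214\right) - 64 = \left(-88 - 214\right) - 64 = -302 - 64 = -366$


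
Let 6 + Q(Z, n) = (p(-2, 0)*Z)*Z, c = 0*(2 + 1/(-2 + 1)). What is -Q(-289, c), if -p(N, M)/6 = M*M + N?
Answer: -1002246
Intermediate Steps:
c = 0 (c = 0*(2 + 1/(-1)) = 0*(2 - 1) = 0*1 = 0)
p(N, M) = -6*N - 6*M² (p(N, M) = -6*(M*M + N) = -6*(M² + N) = -6*(N + M²) = -6*N - 6*M²)
Q(Z, n) = -6 + 12*Z² (Q(Z, n) = -6 + ((-6*(-2) - 6*0²)*Z)*Z = -6 + ((12 - 6*0)*Z)*Z = -6 + ((12 + 0)*Z)*Z = -6 + (12*Z)*Z = -6 + 12*Z²)
-Q(-289, c) = -(-6 + 12*(-289)²) = -(-6 + 12*83521) = -(-6 + 1002252) = -1*1002246 = -1002246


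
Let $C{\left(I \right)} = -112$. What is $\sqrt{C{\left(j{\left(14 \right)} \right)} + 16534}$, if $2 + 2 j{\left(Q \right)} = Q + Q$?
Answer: $\sqrt{16422} \approx 128.15$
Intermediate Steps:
$j{\left(Q \right)} = -1 + Q$ ($j{\left(Q \right)} = -1 + \frac{Q + Q}{2} = -1 + \frac{2 Q}{2} = -1 + Q$)
$\sqrt{C{\left(j{\left(14 \right)} \right)} + 16534} = \sqrt{-112 + 16534} = \sqrt{16422}$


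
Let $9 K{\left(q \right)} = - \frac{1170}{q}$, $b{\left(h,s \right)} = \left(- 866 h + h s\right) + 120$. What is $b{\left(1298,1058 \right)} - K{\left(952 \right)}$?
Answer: $\frac{118684001}{476} \approx 2.4934 \cdot 10^{5}$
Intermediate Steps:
$b{\left(h,s \right)} = 120 - 866 h + h s$
$K{\left(q \right)} = - \frac{130}{q}$ ($K{\left(q \right)} = \frac{\left(-1170\right) \frac{1}{q}}{9} = - \frac{130}{q}$)
$b{\left(1298,1058 \right)} - K{\left(952 \right)} = \left(120 - 1124068 + 1298 \cdot 1058\right) - - \frac{130}{952} = \left(120 - 1124068 + 1373284\right) - \left(-130\right) \frac{1}{952} = 249336 - - \frac{65}{476} = 249336 + \frac{65}{476} = \frac{118684001}{476}$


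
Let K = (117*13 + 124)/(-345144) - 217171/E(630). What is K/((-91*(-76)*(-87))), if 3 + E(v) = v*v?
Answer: 22283573/24292293621792 ≈ 9.1731e-7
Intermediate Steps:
E(v) = -3 + v² (E(v) = -3 + v*v = -3 + v²)
K = -8400907021/15220735352 (K = (117*13 + 124)/(-345144) - 217171/(-3 + 630²) = (1521 + 124)*(-1/345144) - 217171/(-3 + 396900) = 1645*(-1/345144) - 217171/396897 = -1645/345144 - 217171*1/396897 = -1645/345144 - 217171/396897 = -8400907021/15220735352 ≈ -0.55194)
K/((-91*(-76)*(-87))) = -8400907021/(15220735352*(-91*(-76)*(-87))) = -8400907021/(15220735352*(6916*(-87))) = -8400907021/15220735352/(-601692) = -8400907021/15220735352*(-1/601692) = 22283573/24292293621792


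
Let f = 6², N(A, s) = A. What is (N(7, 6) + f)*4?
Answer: 172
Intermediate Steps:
f = 36
(N(7, 6) + f)*4 = (7 + 36)*4 = 43*4 = 172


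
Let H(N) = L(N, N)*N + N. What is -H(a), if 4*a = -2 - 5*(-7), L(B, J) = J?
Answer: -1221/16 ≈ -76.313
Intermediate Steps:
a = 33/4 (a = (-2 - 5*(-7))/4 = (-2 + 35)/4 = (1/4)*33 = 33/4 ≈ 8.2500)
H(N) = N + N**2 (H(N) = N*N + N = N**2 + N = N + N**2)
-H(a) = -33*(1 + 33/4)/4 = -33*37/(4*4) = -1*1221/16 = -1221/16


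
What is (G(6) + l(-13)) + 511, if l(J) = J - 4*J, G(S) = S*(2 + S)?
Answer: 598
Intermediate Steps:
l(J) = -3*J
(G(6) + l(-13)) + 511 = (6*(2 + 6) - 3*(-13)) + 511 = (6*8 + 39) + 511 = (48 + 39) + 511 = 87 + 511 = 598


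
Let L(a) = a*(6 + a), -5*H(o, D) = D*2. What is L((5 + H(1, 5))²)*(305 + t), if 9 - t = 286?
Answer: 3780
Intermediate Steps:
t = -277 (t = 9 - 1*286 = 9 - 286 = -277)
H(o, D) = -2*D/5 (H(o, D) = -D*2/5 = -2*D/5)
L((5 + H(1, 5))²)*(305 + t) = ((5 - ⅖*5)²*(6 + (5 - ⅖*5)²))*(305 - 277) = ((5 - 2)²*(6 + (5 - 2)²))*28 = (3²*(6 + 3²))*28 = (9*(6 + 9))*28 = (9*15)*28 = 135*28 = 3780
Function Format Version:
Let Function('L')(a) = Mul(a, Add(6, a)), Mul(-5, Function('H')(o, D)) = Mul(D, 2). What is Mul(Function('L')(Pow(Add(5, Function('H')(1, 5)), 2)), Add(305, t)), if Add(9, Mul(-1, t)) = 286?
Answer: 3780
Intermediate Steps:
t = -277 (t = Add(9, Mul(-1, 286)) = Add(9, -286) = -277)
Function('H')(o, D) = Mul(Rational(-2, 5), D) (Function('H')(o, D) = Mul(Rational(-1, 5), Mul(D, 2)) = Mul(Rational(-1, 5), Mul(2, D)) = Mul(Rational(-2, 5), D))
Mul(Function('L')(Pow(Add(5, Function('H')(1, 5)), 2)), Add(305, t)) = Mul(Mul(Pow(Add(5, Mul(Rational(-2, 5), 5)), 2), Add(6, Pow(Add(5, Mul(Rational(-2, 5), 5)), 2))), Add(305, -277)) = Mul(Mul(Pow(Add(5, -2), 2), Add(6, Pow(Add(5, -2), 2))), 28) = Mul(Mul(Pow(3, 2), Add(6, Pow(3, 2))), 28) = Mul(Mul(9, Add(6, 9)), 28) = Mul(Mul(9, 15), 28) = Mul(135, 28) = 3780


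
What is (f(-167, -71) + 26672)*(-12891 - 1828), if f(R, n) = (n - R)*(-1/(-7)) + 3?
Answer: -2749818299/7 ≈ -3.9283e+8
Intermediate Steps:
f(R, n) = 3 - R/7 + n/7 (f(R, n) = (n - R)*(-1*(-⅐)) + 3 = (n - R)*(⅐) + 3 = (-R/7 + n/7) + 3 = 3 - R/7 + n/7)
(f(-167, -71) + 26672)*(-12891 - 1828) = ((3 - ⅐*(-167) + (⅐)*(-71)) + 26672)*(-12891 - 1828) = ((3 + 167/7 - 71/7) + 26672)*(-14719) = (117/7 + 26672)*(-14719) = (186821/7)*(-14719) = -2749818299/7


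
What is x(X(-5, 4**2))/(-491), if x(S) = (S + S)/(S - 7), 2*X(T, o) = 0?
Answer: 0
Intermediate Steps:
X(T, o) = 0 (X(T, o) = (1/2)*0 = 0)
x(S) = 2*S/(-7 + S) (x(S) = (2*S)/(-7 + S) = 2*S/(-7 + S))
x(X(-5, 4**2))/(-491) = (2*0/(-7 + 0))/(-491) = (2*0/(-7))*(-1/491) = (2*0*(-1/7))*(-1/491) = 0*(-1/491) = 0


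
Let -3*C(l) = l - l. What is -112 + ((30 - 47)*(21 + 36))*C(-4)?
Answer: -112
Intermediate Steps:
C(l) = 0 (C(l) = -(l - l)/3 = -⅓*0 = 0)
-112 + ((30 - 47)*(21 + 36))*C(-4) = -112 + ((30 - 47)*(21 + 36))*0 = -112 - 17*57*0 = -112 - 969*0 = -112 + 0 = -112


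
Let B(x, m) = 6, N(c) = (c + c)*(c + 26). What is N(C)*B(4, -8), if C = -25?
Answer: -300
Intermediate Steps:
N(c) = 2*c*(26 + c) (N(c) = (2*c)*(26 + c) = 2*c*(26 + c))
N(C)*B(4, -8) = (2*(-25)*(26 - 25))*6 = (2*(-25)*1)*6 = -50*6 = -300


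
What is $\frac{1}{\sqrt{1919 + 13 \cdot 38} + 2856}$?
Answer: $\frac{2856}{8154323} - \frac{\sqrt{2413}}{8154323} \approx 0.00034422$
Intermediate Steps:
$\frac{1}{\sqrt{1919 + 13 \cdot 38} + 2856} = \frac{1}{\sqrt{1919 + 494} + 2856} = \frac{1}{\sqrt{2413} + 2856} = \frac{1}{2856 + \sqrt{2413}}$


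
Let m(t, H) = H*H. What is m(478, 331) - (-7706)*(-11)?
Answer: 24795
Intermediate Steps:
m(t, H) = H²
m(478, 331) - (-7706)*(-11) = 331² - (-7706)*(-11) = 109561 - 1*84766 = 109561 - 84766 = 24795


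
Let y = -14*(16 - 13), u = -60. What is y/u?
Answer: 7/10 ≈ 0.70000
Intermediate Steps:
y = -42 (y = -14*3 = -42)
y/u = -42/(-60) = -42*(-1/60) = 7/10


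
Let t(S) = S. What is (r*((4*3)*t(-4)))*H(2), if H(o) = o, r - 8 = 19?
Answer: -2592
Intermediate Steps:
r = 27 (r = 8 + 19 = 27)
(r*((4*3)*t(-4)))*H(2) = (27*((4*3)*(-4)))*2 = (27*(12*(-4)))*2 = (27*(-48))*2 = -1296*2 = -2592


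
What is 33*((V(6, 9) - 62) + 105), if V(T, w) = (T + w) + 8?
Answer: 2178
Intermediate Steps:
V(T, w) = 8 + T + w
33*((V(6, 9) - 62) + 105) = 33*(((8 + 6 + 9) - 62) + 105) = 33*((23 - 62) + 105) = 33*(-39 + 105) = 33*66 = 2178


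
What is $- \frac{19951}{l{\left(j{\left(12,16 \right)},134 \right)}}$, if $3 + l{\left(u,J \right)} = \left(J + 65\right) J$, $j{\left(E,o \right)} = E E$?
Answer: $- \frac{19951}{26663} \approx -0.74827$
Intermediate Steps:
$j{\left(E,o \right)} = E^{2}$
$l{\left(u,J \right)} = -3 + J \left(65 + J\right)$ ($l{\left(u,J \right)} = -3 + \left(J + 65\right) J = -3 + \left(65 + J\right) J = -3 + J \left(65 + J\right)$)
$- \frac{19951}{l{\left(j{\left(12,16 \right)},134 \right)}} = - \frac{19951}{-3 + 134^{2} + 65 \cdot 134} = - \frac{19951}{-3 + 17956 + 8710} = - \frac{19951}{26663}$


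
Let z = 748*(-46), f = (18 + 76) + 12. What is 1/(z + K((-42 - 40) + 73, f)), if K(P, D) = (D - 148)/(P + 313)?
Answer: -152/5230037 ≈ -2.9063e-5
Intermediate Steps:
f = 106 (f = 94 + 12 = 106)
K(P, D) = (-148 + D)/(313 + P)
z = -34408
1/(z + K((-42 - 40) + 73, f)) = 1/(-34408 + (-148 + 106)/(313 + ((-42 - 40) + 73))) = 1/(-34408 - 42/(313 + (-82 + 73))) = 1/(-34408 - 42/(313 - 9)) = 1/(-34408 - 42/304) = 1/(-34408 + (1/304)*(-42)) = 1/(-34408 - 21/152) = 1/(-5230037/152) = -152/5230037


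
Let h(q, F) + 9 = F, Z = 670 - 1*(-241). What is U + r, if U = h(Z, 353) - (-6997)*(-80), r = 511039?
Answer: -48377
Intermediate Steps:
Z = 911 (Z = 670 + 241 = 911)
h(q, F) = -9 + F
U = -559416 (U = (-9 + 353) - (-6997)*(-80) = 344 - 1*559760 = 344 - 559760 = -559416)
U + r = -559416 + 511039 = -48377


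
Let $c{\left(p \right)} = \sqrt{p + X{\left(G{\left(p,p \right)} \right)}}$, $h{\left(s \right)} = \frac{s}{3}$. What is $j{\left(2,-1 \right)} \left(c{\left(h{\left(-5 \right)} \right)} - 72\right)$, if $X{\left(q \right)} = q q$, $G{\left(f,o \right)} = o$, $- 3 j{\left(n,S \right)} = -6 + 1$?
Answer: $-120 + \frac{5 \sqrt{10}}{9} \approx -118.24$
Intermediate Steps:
$j{\left(n,S \right)} = \frac{5}{3}$ ($j{\left(n,S \right)} = - \frac{-6 + 1}{3} = \left(- \frac{1}{3}\right) \left(-5\right) = \frac{5}{3}$)
$X{\left(q \right)} = q^{2}$
$h{\left(s \right)} = \frac{s}{3}$ ($h{\left(s \right)} = s \frac{1}{3} = \frac{s}{3}$)
$c{\left(p \right)} = \sqrt{p + p^{2}}$
$j{\left(2,-1 \right)} \left(c{\left(h{\left(-5 \right)} \right)} - 72\right) = \frac{5 \left(\sqrt{\frac{1}{3} \left(-5\right) \left(1 + \frac{1}{3} \left(-5\right)\right)} - 72\right)}{3} = \frac{5 \left(\sqrt{- \frac{5 \left(1 - \frac{5}{3}\right)}{3}} - 72\right)}{3} = \frac{5 \left(\sqrt{\left(- \frac{5}{3}\right) \left(- \frac{2}{3}\right)} - 72\right)}{3} = \frac{5 \left(\sqrt{\frac{10}{9}} - 72\right)}{3} = \frac{5 \left(\frac{\sqrt{10}}{3} - 72\right)}{3} = \frac{5 \left(-72 + \frac{\sqrt{10}}{3}\right)}{3} = -120 + \frac{5 \sqrt{10}}{9}$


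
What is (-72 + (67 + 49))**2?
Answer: 1936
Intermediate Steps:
(-72 + (67 + 49))**2 = (-72 + 116)**2 = 44**2 = 1936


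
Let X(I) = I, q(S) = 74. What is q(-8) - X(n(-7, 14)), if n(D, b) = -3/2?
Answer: 151/2 ≈ 75.500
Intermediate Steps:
n(D, b) = -3/2 (n(D, b) = -3*1/2 = -3/2)
q(-8) - X(n(-7, 14)) = 74 - 1*(-3/2) = 74 + 3/2 = 151/2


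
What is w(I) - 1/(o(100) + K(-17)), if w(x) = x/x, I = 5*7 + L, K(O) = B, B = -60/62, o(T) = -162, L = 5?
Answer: 5083/5052 ≈ 1.0061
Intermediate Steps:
B = -30/31 (B = -60*1/62 = -30/31 ≈ -0.96774)
K(O) = -30/31
I = 40 (I = 5*7 + 5 = 35 + 5 = 40)
w(x) = 1
w(I) - 1/(o(100) + K(-17)) = 1 - 1/(-162 - 30/31) = 1 - 1/(-5052/31) = 1 - 1*(-31/5052) = 1 + 31/5052 = 5083/5052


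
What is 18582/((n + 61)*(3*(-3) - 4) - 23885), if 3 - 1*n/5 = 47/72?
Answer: -1337904/1787801 ≈ -0.74835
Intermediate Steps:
n = 845/72 (n = 15 - 235/72 = 845/72 ≈ 11.736)
18582/((n + 61)*(3*(-3) - 4) - 23885) = 18582/((845/72 + 61)*(3*(-3) - 4) - 23885) = 18582/(5237*(-9 - 4)/72 - 23885) = 18582/((5237/72)*(-13) - 23885) = 18582/(-68081/72 - 23885) = 18582/(-1787801/72) = 18582*(-72/1787801) = -1337904/1787801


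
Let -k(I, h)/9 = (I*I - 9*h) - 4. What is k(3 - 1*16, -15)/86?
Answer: -1350/43 ≈ -31.395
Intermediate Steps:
k(I, h) = 36 - 9*I² + 81*h (k(I, h) = -9*((I*I - 9*h) - 4) = -9*((I² - 9*h) - 4) = -9*(-4 + I² - 9*h) = 36 - 9*I² + 81*h)
k(3 - 1*16, -15)/86 = (36 - 9*(3 - 1*16)² + 81*(-15))/86 = (36 - 9*(3 - 16)² - 1215)*(1/86) = (36 - 9*(-13)² - 1215)*(1/86) = (36 - 9*169 - 1215)*(1/86) = (36 - 1521 - 1215)*(1/86) = -2700*1/86 = -1350/43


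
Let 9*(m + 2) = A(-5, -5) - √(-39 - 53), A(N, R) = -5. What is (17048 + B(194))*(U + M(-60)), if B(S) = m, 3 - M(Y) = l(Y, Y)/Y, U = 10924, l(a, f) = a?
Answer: 186238526 - 2428*I*√23 ≈ 1.8624e+8 - 11644.0*I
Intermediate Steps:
M(Y) = 2 (M(Y) = 3 - Y/Y = 3 - 1*1 = 3 - 1 = 2)
m = -23/9 - 2*I*√23/9 (m = -2 + (-5 - √(-39 - 53))/9 = -2 + (-5 - √(-92))/9 = -2 + (-5 - 2*I*√23)/9 = -2 + (-5/9 - 2*I*√23/9) = -23/9 - 2*I*√23/9 ≈ -2.5556 - 1.0657*I)
B(S) = -23/9 - 2*I*√23/9
(17048 + B(194))*(U + M(-60)) = (17048 + (-23/9 - 2*I*√23/9))*(10924 + 2) = (153409/9 - 2*I*√23/9)*10926 = 186238526 - 2428*I*√23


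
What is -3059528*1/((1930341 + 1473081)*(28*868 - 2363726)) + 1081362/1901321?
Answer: 2152463410571748724/3784598607299663241 ≈ 0.56874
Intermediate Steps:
-3059528*1/((1930341 + 1473081)*(28*868 - 2363726)) + 1081362/1901321 = -3059528*1/(3403422*(24304 - 2363726)) + 1081362*(1/1901321) = -3059528/(3403422*(-2339422)) + 1081362/1901321 = -3059528/(-7962040302084) + 1081362/1901321 = -3059528*(-1/7962040302084) + 1081362/1901321 = 764882/1990510075521 + 1081362/1901321 = 2152463410571748724/3784598607299663241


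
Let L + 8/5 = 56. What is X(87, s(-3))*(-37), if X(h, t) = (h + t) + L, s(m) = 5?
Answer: -27084/5 ≈ -5416.8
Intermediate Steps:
L = 272/5 (L = -8/5 + 56 = 272/5 ≈ 54.400)
X(h, t) = 272/5 + h + t (X(h, t) = (h + t) + 272/5 = 272/5 + h + t)
X(87, s(-3))*(-37) = (272/5 + 87 + 5)*(-37) = (732/5)*(-37) = -27084/5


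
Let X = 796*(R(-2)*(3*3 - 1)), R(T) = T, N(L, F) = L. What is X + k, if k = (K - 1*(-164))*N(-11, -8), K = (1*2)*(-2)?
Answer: -14496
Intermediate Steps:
K = -4 (K = 2*(-2) = -4)
X = -12736 (X = 796*(-2*(3*3 - 1)) = 796*(-2*(9 - 1)) = 796*(-2*8) = 796*(-16) = -12736)
k = -1760 (k = (-4 - 1*(-164))*(-11) = (-4 + 164)*(-11) = 160*(-11) = -1760)
X + k = -12736 - 1760 = -14496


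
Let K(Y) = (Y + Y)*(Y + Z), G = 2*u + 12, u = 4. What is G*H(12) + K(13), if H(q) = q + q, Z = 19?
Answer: 1312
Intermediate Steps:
H(q) = 2*q
G = 20 (G = 2*4 + 12 = 8 + 12 = 20)
K(Y) = 2*Y*(19 + Y) (K(Y) = (Y + Y)*(Y + 19) = (2*Y)*(19 + Y) = 2*Y*(19 + Y))
G*H(12) + K(13) = 20*(2*12) + 2*13*(19 + 13) = 20*24 + 2*13*32 = 480 + 832 = 1312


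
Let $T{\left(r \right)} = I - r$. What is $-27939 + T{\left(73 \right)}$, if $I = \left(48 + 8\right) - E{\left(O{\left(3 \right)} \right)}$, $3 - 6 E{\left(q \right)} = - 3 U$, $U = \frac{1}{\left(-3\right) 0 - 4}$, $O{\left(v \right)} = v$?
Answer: $- \frac{223651}{8} \approx -27956.0$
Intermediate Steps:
$U = - \frac{1}{4}$ ($U = \frac{1}{0 - 4} = \frac{1}{-4} = - \frac{1}{4} \approx -0.25$)
$E{\left(q \right)} = \frac{3}{8}$ ($E{\left(q \right)} = \frac{1}{2} - \frac{\left(-3\right) \left(- \frac{1}{4}\right)}{6} = \frac{1}{2} - \frac{1}{8} = \frac{3}{8}$)
$I = \frac{445}{8}$ ($I = \left(48 + 8\right) - \frac{3}{8} = 56 - \frac{3}{8} = \frac{445}{8} \approx 55.625$)
$T{\left(r \right)} = \frac{445}{8} - r$
$-27939 + T{\left(73 \right)} = -27939 + \left(\frac{445}{8} - 73\right) = -27939 - \frac{139}{8} = - \frac{223651}{8}$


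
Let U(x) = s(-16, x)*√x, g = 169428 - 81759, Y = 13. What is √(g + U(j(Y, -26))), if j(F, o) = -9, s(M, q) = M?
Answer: √(87669 - 48*I) ≈ 296.09 - 0.0811*I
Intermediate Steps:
g = 87669
U(x) = -16*√x
√(g + U(j(Y, -26))) = √(87669 - 48*I)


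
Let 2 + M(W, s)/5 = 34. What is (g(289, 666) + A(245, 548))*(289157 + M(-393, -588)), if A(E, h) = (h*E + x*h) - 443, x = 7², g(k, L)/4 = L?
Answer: 47255013561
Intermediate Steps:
g(k, L) = 4*L
M(W, s) = 160 (M(W, s) = -10 + 5*34 = -10 + 170 = 160)
x = 49
A(E, h) = -443 + 49*h + E*h (A(E, h) = (h*E + 49*h) - 443 = (E*h + 49*h) - 443 = (49*h + E*h) - 443 = -443 + 49*h + E*h)
(g(289, 666) + A(245, 548))*(289157 + M(-393, -588)) = (4*666 + (-443 + 49*548 + 245*548))*(289157 + 160) = (2664 + (-443 + 26852 + 134260))*289317 = (2664 + 160669)*289317 = 163333*289317 = 47255013561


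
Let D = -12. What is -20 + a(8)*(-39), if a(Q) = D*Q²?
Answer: 29932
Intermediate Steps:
a(Q) = -12*Q²
-20 + a(8)*(-39) = -20 - 12*8²*(-39) = -20 - 12*64*(-39) = -20 - 768*(-39) = -20 + 29952 = 29932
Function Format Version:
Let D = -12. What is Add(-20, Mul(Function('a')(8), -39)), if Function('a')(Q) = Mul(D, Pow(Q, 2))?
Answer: 29932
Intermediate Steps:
Function('a')(Q) = Mul(-12, Pow(Q, 2))
Add(-20, Mul(Function('a')(8), -39)) = Add(-20, Mul(Mul(-12, Pow(8, 2)), -39)) = Add(-20, Mul(Mul(-12, 64), -39)) = Add(-20, Mul(-768, -39)) = Add(-20, 29952) = 29932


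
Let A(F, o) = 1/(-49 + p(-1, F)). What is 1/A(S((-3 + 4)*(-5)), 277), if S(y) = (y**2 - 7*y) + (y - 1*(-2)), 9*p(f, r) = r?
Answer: -128/3 ≈ -42.667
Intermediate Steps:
p(f, r) = r/9
S(y) = 2 + y**2 - 6*y (S(y) = (y**2 - 7*y) + (y + 2) = (y**2 - 7*y) + (2 + y) = 2 + y**2 - 6*y)
A(F, o) = 1/(-49 + F/9)
1/A(S((-3 + 4)*(-5)), 277) = 1/(9/(-441 + (2 + ((-3 + 4)*(-5))**2 - 6*(-3 + 4)*(-5)))) = 1/(9/(-441 + (2 + (1*(-5))**2 - 6*(-5)))) = 1/(9/(-441 + (2 + (-5)**2 - 6*(-5)))) = 1/(9/(-441 + (2 + 25 + 30))) = 1/(9/(-441 + 57)) = 1/(9/(-384)) = 1/(9*(-1/384)) = 1/(-3/128) = -128/3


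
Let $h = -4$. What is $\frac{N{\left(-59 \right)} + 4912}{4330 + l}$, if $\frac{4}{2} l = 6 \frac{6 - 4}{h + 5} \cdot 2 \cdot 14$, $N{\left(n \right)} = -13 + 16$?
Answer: $\frac{4915}{4498} \approx 1.0927$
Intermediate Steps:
$N{\left(n \right)} = 3$
$l = 168$ ($l = \frac{6 \frac{6 - 4}{-4 + 5} \cdot 2 \cdot 14}{2} = \frac{6 \cdot \frac{2}{1} \cdot 2 \cdot 14}{2} = \frac{6 \cdot 2 \cdot 1 \cdot 2 \cdot 14}{2} = \frac{6 \cdot 2 \cdot 2 \cdot 14}{2} = \frac{12 \cdot 2 \cdot 14}{2} = \frac{24 \cdot 14}{2} = \frac{1}{2} \cdot 336 = 168$)
$\frac{N{\left(-59 \right)} + 4912}{4330 + l} = \frac{3 + 4912}{4330 + 168} = \frac{4915}{4498}$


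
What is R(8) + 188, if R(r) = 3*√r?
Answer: 188 + 6*√2 ≈ 196.49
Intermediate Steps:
R(8) + 188 = 3*√8 + 188 = 3*(2*√2) + 188 = 6*√2 + 188 = 188 + 6*√2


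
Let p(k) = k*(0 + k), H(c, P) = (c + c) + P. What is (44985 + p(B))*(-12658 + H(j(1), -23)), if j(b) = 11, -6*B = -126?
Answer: -575047734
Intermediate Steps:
B = 21 (B = -1/6*(-126) = 21)
H(c, P) = P + 2*c (H(c, P) = 2*c + P = P + 2*c)
p(k) = k**2 (p(k) = k*k = k**2)
(44985 + p(B))*(-12658 + H(j(1), -23)) = (44985 + 21**2)*(-12658 + (-23 + 2*11)) = (44985 + 441)*(-12658 + (-23 + 22)) = 45426*(-12658 - 1) = 45426*(-12659) = -575047734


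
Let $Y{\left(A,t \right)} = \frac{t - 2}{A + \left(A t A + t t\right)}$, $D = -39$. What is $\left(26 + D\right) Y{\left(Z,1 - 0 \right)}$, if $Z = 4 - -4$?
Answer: $\frac{13}{73} \approx 0.17808$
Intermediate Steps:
$Z = 8$ ($Z = 4 + 4 = 8$)
$Y{\left(A,t \right)} = \frac{-2 + t}{A + t^{2} + t A^{2}}$ ($Y{\left(A,t \right)} = \frac{-2 + t}{A + \left(t A^{2} + t^{2}\right)} = \frac{-2 + t}{A + \left(t^{2} + t A^{2}\right)} = \frac{-2 + t}{A + t^{2} + t A^{2}}$)
$\left(26 + D\right) Y{\left(Z,1 - 0 \right)} = \left(26 - 39\right) \frac{-2 + \left(1 - 0\right)}{8 + \left(1 - 0\right)^{2} + \left(1 - 0\right) 8^{2}} = - 13 \frac{-2 + \left(1 + 0\right)}{8 + \left(1 + 0\right)^{2} + \left(1 + 0\right) 64} = - 13 \frac{-2 + 1}{8 + 1^{2} + 1 \cdot 64} = - 13 \frac{1}{8 + 1 + 64} \left(-1\right) = - 13 \cdot \frac{1}{73} \left(-1\right) = \left(-13\right) \left(- \frac{1}{73}\right) = \frac{13}{73}$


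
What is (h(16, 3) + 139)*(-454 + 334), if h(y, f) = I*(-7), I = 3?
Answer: -14160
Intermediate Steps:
h(y, f) = -21 (h(y, f) = 3*(-7) = -21)
(h(16, 3) + 139)*(-454 + 334) = (-21 + 139)*(-454 + 334) = 118*(-120) = -14160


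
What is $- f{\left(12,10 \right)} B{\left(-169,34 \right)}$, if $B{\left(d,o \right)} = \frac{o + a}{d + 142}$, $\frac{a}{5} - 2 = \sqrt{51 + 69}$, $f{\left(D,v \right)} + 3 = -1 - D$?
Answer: $- \frac{704}{27} - \frac{160 \sqrt{30}}{27} \approx -58.532$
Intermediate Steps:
$f{\left(D,v \right)} = -4 - D$ ($f{\left(D,v \right)} = -3 - \left(1 + D\right) = -4 - D$)
$a = 10 + 10 \sqrt{30}$ ($a = 10 + 5 \sqrt{51 + 69} = 10 + 5 \sqrt{120} = 10 + 5 \cdot 2 \sqrt{30} = 10 + 10 \sqrt{30} \approx 64.772$)
$B{\left(d,o \right)} = \frac{10 + o + 10 \sqrt{30}}{142 + d}$ ($B{\left(d,o \right)} = \frac{o + \left(10 + 10 \sqrt{30}\right)}{d + 142} = \frac{10 + o + 10 \sqrt{30}}{142 + d}$)
$- f{\left(12,10 \right)} B{\left(-169,34 \right)} = - \left(-4 - 12\right) \frac{10 + 34 + 10 \sqrt{30}}{142 - 169} = - \left(-4 - 12\right) \frac{44 + 10 \sqrt{30}}{-27} = - \left(-16\right) \left(- \frac{44 + 10 \sqrt{30}}{27}\right) = - \left(-16\right) \left(- \frac{44}{27} - \frac{10 \sqrt{30}}{27}\right) = - (\frac{704}{27} + \frac{160 \sqrt{30}}{27}) = - \frac{704}{27} - \frac{160 \sqrt{30}}{27}$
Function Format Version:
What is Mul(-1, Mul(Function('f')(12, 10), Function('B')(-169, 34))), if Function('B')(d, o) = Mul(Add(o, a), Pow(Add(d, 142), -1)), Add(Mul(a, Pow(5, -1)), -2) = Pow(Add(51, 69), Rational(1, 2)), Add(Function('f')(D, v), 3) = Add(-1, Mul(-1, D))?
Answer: Add(Rational(-704, 27), Mul(Rational(-160, 27), Pow(30, Rational(1, 2)))) ≈ -58.532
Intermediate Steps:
Function('f')(D, v) = Add(-4, Mul(-1, D)) (Function('f')(D, v) = Add(-3, Add(-1, Mul(-1, D))) = Add(-4, Mul(-1, D)))
a = Add(10, Mul(10, Pow(30, Rational(1, 2)))) (a = Add(10, Mul(5, Pow(Add(51, 69), Rational(1, 2)))) = Add(10, Mul(5, Pow(120, Rational(1, 2)))) = Add(10, Mul(5, Mul(2, Pow(30, Rational(1, 2))))) = Add(10, Mul(10, Pow(30, Rational(1, 2)))) ≈ 64.772)
Function('B')(d, o) = Mul(Pow(Add(142, d), -1), Add(10, o, Mul(10, Pow(30, Rational(1, 2))))) (Function('B')(d, o) = Mul(Add(o, Add(10, Mul(10, Pow(30, Rational(1, 2))))), Pow(Add(d, 142), -1)) = Mul(Add(10, o, Mul(10, Pow(30, Rational(1, 2)))), Pow(Add(142, d), -1)) = Mul(Pow(Add(142, d), -1), Add(10, o, Mul(10, Pow(30, Rational(1, 2))))))
Mul(-1, Mul(Function('f')(12, 10), Function('B')(-169, 34))) = Mul(-1, Mul(Add(-4, Mul(-1, 12)), Mul(Pow(Add(142, -169), -1), Add(10, 34, Mul(10, Pow(30, Rational(1, 2))))))) = Mul(-1, Mul(Add(-4, -12), Mul(Pow(-27, -1), Add(44, Mul(10, Pow(30, Rational(1, 2))))))) = Mul(-1, Mul(-16, Mul(Rational(-1, 27), Add(44, Mul(10, Pow(30, Rational(1, 2))))))) = Mul(-1, Mul(-16, Add(Rational(-44, 27), Mul(Rational(-10, 27), Pow(30, Rational(1, 2)))))) = Mul(-1, Add(Rational(704, 27), Mul(Rational(160, 27), Pow(30, Rational(1, 2))))) = Add(Rational(-704, 27), Mul(Rational(-160, 27), Pow(30, Rational(1, 2))))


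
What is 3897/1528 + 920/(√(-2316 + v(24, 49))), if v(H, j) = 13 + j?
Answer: 3897/1528 - 20*I*√46/7 ≈ 2.5504 - 19.378*I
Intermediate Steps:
3897/1528 + 920/(√(-2316 + v(24, 49))) = 3897/1528 + 920/(√(-2316 + (13 + 49))) = 3897*(1/1528) + 920/(√(-2316 + 62)) = 3897/1528 + 920/(√(-2254)) = 3897/1528 + 920/((7*I*√46)) = 3897/1528 + 920*(-I*√46/322) = 3897/1528 - 20*I*√46/7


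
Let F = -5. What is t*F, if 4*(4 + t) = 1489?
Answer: -7365/4 ≈ -1841.3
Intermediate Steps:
t = 1473/4 (t = -4 + (1/4)*1489 = -4 + 1489/4 = 1473/4 ≈ 368.25)
t*F = (1473/4)*(-5) = -7365/4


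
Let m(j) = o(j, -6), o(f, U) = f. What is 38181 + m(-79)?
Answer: 38102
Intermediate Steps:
m(j) = j
38181 + m(-79) = 38181 - 79 = 38102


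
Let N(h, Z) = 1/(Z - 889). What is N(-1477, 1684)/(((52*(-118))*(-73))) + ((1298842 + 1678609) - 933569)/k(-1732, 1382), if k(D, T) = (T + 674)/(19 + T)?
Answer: 127461582732670547/91518409320 ≈ 1.3927e+6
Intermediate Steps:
k(D, T) = (674 + T)/(19 + T)
N(h, Z) = 1/(-889 + Z)
N(-1477, 1684)/(((52*(-118))*(-73))) + ((1298842 + 1678609) - 933569)/k(-1732, 1382) = 1/((-889 + 1684)*(((52*(-118))*(-73)))) + ((1298842 + 1678609) - 933569)/(((674 + 1382)/(19 + 1382))) = 1/(795*((-6136*(-73)))) + (2977451 - 933569)/((2056/1401)) = (1/795)/447928 + 2043882/(((1/1401)*2056)) = (1/795)*(1/447928) + 2043882/(2056/1401) = 1/356102760 + 2043882*(1401/2056) = 1/356102760 + 1431739341/1028 = 127461582732670547/91518409320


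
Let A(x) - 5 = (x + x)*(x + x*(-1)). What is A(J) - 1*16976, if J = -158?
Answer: -16971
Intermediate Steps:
A(x) = 5 (A(x) = 5 + (x + x)*(x + x*(-1)) = 5 + (2*x)*(x - x) = 5 + (2*x)*0 = 5 + 0 = 5)
A(J) - 1*16976 = 5 - 1*16976 = 5 - 16976 = -16971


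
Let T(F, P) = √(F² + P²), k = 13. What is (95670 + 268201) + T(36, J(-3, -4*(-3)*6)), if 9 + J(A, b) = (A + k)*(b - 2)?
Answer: 363871 + 13*√2833 ≈ 3.6456e+5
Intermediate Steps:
J(A, b) = -9 + (-2 + b)*(13 + A) (J(A, b) = -9 + (A + 13)*(b - 2) = -9 + (13 + A)*(-2 + b) = -9 + (-2 + b)*(13 + A))
(95670 + 268201) + T(36, J(-3, -4*(-3)*6)) = (95670 + 268201) + √(36² + (-35 - 2*(-3) + 13*(-4*(-3)*6) - 3*(-4*(-3))*6)²) = 363871 + √(1296 + (-35 + 6 + 13*(12*6) - 36*6)²) = 363871 + √(1296 + (-35 + 6 + 13*72 - 3*72)²) = 363871 + √(1296 + (-35 + 6 + 936 - 216)²) = 363871 + √(1296 + 691²) = 363871 + √(1296 + 477481) = 363871 + √478777 = 363871 + 13*√2833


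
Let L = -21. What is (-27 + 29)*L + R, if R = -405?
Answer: -447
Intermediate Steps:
(-27 + 29)*L + R = (-27 + 29)*(-21) - 405 = 2*(-21) - 405 = -42 - 405 = -447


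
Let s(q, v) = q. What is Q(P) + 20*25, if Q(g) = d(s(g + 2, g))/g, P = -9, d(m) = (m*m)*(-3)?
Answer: 1549/3 ≈ 516.33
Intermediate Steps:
d(m) = -3*m² (d(m) = m²*(-3) = -3*m²)
Q(g) = -3*(2 + g)²/g (Q(g) = (-3*(g + 2)²)/g = (-3*(2 + g)²)/g = -3*(2 + g)²/g)
Q(P) + 20*25 = -3*(2 - 9)²/(-9) + 20*25 = -3*(-⅑)*(-7)² + 500 = -3*(-⅑)*49 + 500 = 49/3 + 500 = 1549/3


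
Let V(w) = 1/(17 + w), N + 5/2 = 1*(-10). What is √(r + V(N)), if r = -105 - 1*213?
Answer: 2*I*√715/3 ≈ 17.826*I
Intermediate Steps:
N = -25/2 (N = -5/2 + 1*(-10) = -5/2 - 10 = -25/2 ≈ -12.500)
r = -318 (r = -105 - 213 = -318)
√(r + V(N)) = √(-318 + 1/(17 - 25/2)) = √(-318 + 1/(9/2)) = √(-318 + 2/9) = √(-2860/9) = 2*I*√715/3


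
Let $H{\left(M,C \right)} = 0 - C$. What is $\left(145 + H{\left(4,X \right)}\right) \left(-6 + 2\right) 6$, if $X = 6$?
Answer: $-3336$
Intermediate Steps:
$H{\left(M,C \right)} = - C$
$\left(145 + H{\left(4,X \right)}\right) \left(-6 + 2\right) 6 = \left(145 - 6\right) \left(-6 + 2\right) 6 = \left(145 - 6\right) \left(\left(-4\right) 6\right) = 139 \left(-24\right) = -3336$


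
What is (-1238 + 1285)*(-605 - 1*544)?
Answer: -54003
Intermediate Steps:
(-1238 + 1285)*(-605 - 1*544) = 47*(-605 - 544) = 47*(-1149) = -54003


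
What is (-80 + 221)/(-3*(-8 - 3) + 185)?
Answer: 141/218 ≈ 0.64679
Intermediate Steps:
(-80 + 221)/(-3*(-8 - 3) + 185) = 141/(-3*(-11) + 185) = 141/(33 + 185) = 141/218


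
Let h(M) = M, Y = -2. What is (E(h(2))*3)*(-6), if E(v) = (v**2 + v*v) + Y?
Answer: -108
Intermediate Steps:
E(v) = -2 + 2*v**2 (E(v) = (v**2 + v*v) - 2 = (v**2 + v**2) - 2 = 2*v**2 - 2 = -2 + 2*v**2)
(E(h(2))*3)*(-6) = ((-2 + 2*2**2)*3)*(-6) = ((-2 + 2*4)*3)*(-6) = ((-2 + 8)*3)*(-6) = (6*3)*(-6) = 18*(-6) = -108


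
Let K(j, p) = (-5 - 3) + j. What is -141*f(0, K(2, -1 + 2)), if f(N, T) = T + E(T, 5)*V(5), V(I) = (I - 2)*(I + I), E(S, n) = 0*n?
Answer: 846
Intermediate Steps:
E(S, n) = 0
V(I) = 2*I*(-2 + I) (V(I) = (-2 + I)*(2*I) = 2*I*(-2 + I))
K(j, p) = -8 + j
f(N, T) = T (f(N, T) = T + 0*(2*5*(-2 + 5)) = T + 0*(2*5*3) = T + 0*30 = T + 0 = T)
-141*f(0, K(2, -1 + 2)) = -141*(-8 + 2) = -141*(-6) = 846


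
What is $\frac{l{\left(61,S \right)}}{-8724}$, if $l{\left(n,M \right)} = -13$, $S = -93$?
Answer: $\frac{13}{8724} \approx 0.0014901$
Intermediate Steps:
$\frac{l{\left(61,S \right)}}{-8724} = - \frac{13}{-8724} = \left(-13\right) \left(- \frac{1}{8724}\right) = \frac{13}{8724}$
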